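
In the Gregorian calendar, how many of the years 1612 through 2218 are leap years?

147

Multiples of 4 in [1612,2218]: 152.
Of those, multiples of 100: 6 (not leap unless ÷400).
Multiples of 400: 1.
Leap years = 152 − 6 + 1 = 147.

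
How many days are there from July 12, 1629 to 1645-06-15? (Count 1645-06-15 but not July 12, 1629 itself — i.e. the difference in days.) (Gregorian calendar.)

5817

Jul 12, 1629 → Jul 12, 1630: 365 days.
Jul 12, 1630 → Jul 12, 1631: 365 days.
Jul 12, 1631 → Jul 12, 1632: 366 days (Feb 29, 1632 is in that span).
Jul 12, 1632 → Jul 12, 1633: 365 days.
Jul 12, 1633 → Jul 12, 1634: 365 days.
Jul 12, 1634 → Jul 12, 1635: 365 days.
Jul 12, 1635 → Jul 12, 1636: 366 days (Feb 29, 1636 is in that span).
Jul 12, 1636 → Jul 12, 1637: 365 days.
Jul 12, 1637 → Jul 12, 1638: 365 days.
Jul 12, 1638 → Jul 12, 1639: 365 days.
Jul 12, 1639 → Jul 12, 1640: 366 days (Feb 29, 1640 is in that span).
Jul 12, 1640 → Jul 12, 1641: 365 days.
Jul 12, 1641 → Jul 12, 1642: 365 days.
Jul 12, 1642 → Jul 12, 1643: 365 days.
Jul 12, 1643 → Jul 12, 1644: 366 days (Feb 29, 1644 is in that span).
Jul 12, 1644 → Aug 12, 1644: 31 days (July has 31).
Aug 12, 1644 → Sep 12, 1644: 31 days (August has 31).
Sep 12, 1644 → Oct 12, 1644: 30 days (September has 30).
Oct 12, 1644 → Nov 12, 1644: 31 days (October has 31).
Nov 12, 1644 → Dec 12, 1644: 30 days (November has 30).
Dec 12, 1644 → Jan 12, 1645: 31 days (December has 31).
Jan 12, 1645 → Feb 12, 1645: 31 days (January has 31).
Feb 12, 1645 → Mar 12, 1645: 28 days (February has 28).
Mar 12, 1645 → Apr 12, 1645: 31 days (March has 31).
Apr 12, 1645 → May 12, 1645: 30 days (April has 30).
May 12, 1645 → Jun 12, 1645: 31 days (May has 31).
Jun 12, 1645 → Jun 15, 1645: 3 days.
Total: 5817 days.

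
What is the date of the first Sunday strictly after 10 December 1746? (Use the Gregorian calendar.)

Dec 10, 1746 is a Saturday.
From Saturday to the next Sunday is 1 day.
Dec 10, 1746 + 1 = Dec 11, 1746.

December 11, 1746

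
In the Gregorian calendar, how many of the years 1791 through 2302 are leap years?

Multiples of 4 in [1791,2302]: 128.
Of those, multiples of 100: 6 (not leap unless ÷400).
Multiples of 400: 1.
Leap years = 128 − 6 + 1 = 123.

123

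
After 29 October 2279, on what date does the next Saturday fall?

Oct 29, 2279 is a Wednesday.
From Wednesday to the next Saturday is 3 days.
Oct 29, 2279 + 3 = Nov 1, 2279.

November 1, 2279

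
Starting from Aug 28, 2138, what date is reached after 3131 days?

+365 (one year) → Aug 28, 2139 (2766 left).
+366 (one year; includes Feb 29, 2140) → Aug 28, 2140 (2400 left).
+365 (one year) → Aug 28, 2141 (2035 left).
+365 (one year) → Aug 28, 2142 (1670 left).
+365 (one year) → Aug 28, 2143 (1305 left).
+366 (one year; includes Feb 29, 2144) → Aug 28, 2144 (939 left).
+365 (one year) → Aug 28, 2145 (574 left).
+365 (one year) → Aug 28, 2146 (209 left).
Aug has 31 days: +4 → Sep 1, 2146 (205 left).
Sep has 30 days: +30 → Oct 1, 2146 (175 left).
Oct has 31 days: +31 → Nov 1, 2146 (144 left).
Nov has 30 days: +30 → Dec 1, 2146 (114 left).
Dec has 31 days: +31 → Jan 1, 2147 (83 left).
Jan has 31 days: +31 → Feb 1, 2147 (52 left).
Feb has 28 days: +28 → Mar 1, 2147 (24 left).
+24 → Mar 25, 2147.

March 25, 2147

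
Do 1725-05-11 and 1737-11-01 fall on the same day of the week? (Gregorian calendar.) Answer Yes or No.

Yes

From May 11, 1725 to Nov 1, 1737 is 4557 days.
4557 mod 7 = 0, so they are the same weekday.
(May 11, 1725 is a Friday; Nov 1, 1737 is a Friday.)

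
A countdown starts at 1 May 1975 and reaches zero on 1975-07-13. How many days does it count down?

May 1, 1975 → Jun 1, 1975: 31 days (May has 31).
Jun 1, 1975 → Jul 1, 1975: 30 days (June has 30).
Jul 1, 1975 → Jul 13, 1975: 12 days.
Total: 73 days.

73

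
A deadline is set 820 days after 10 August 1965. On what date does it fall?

November 8, 1967

+365 (one year) → Aug 10, 1966 (455 left).
+365 (one year) → Aug 10, 1967 (90 left).
Aug has 31 days: +22 → Sep 1, 1967 (68 left).
Sep has 30 days: +30 → Oct 1, 1967 (38 left).
Oct has 31 days: +31 → Nov 1, 1967 (7 left).
+7 → Nov 8, 1967.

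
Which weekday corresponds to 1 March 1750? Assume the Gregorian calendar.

Sunday

Doomsday rule: the anchor day for the 1700s is Sunday. For year 50: 50÷12 = 4 r 2, and 2÷4 = 0, so 4+2+0 = 6.
Sunday + 6 ≡ Saturday — that's 1750's doomsday.
In March the doomsday date is Mar 14.
Mar 1 is 13 days before Mar 14; 13 mod 7 = 6, so Saturday − 6 = Sunday.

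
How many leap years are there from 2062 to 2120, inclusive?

Multiples of 4 in [2062,2120]: 15.
Of those, multiples of 100: 1 (not leap unless ÷400).
Multiples of 400: 0.
Leap years = 15 − 1 + 0 = 14.

14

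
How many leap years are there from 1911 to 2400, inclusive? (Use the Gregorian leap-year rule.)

Multiples of 4 in [1911,2400]: 123.
Of those, multiples of 100: 5 (not leap unless ÷400).
Multiples of 400: 2.
Leap years = 123 − 5 + 2 = 120.

120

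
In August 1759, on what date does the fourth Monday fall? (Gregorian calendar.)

August 1, 1759 is a Wednesday.
The first Monday is therefore August 6 (5 days later).
The fourth Monday is 6 + 3×7 = August 27.

August 27, 1759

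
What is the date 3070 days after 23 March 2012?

August 18, 2020

+365 (one year) → Mar 23, 2013 (2705 left).
+365 (one year) → Mar 23, 2014 (2340 left).
+365 (one year) → Mar 23, 2015 (1975 left).
+366 (one year; includes Feb 29, 2016) → Mar 23, 2016 (1609 left).
+365 (one year) → Mar 23, 2017 (1244 left).
+365 (one year) → Mar 23, 2018 (879 left).
+365 (one year) → Mar 23, 2019 (514 left).
+366 (one year; includes Feb 29, 2020) → Mar 23, 2020 (148 left).
Mar has 31 days: +9 → Apr 1, 2020 (139 left).
Apr has 30 days: +30 → May 1, 2020 (109 left).
May has 31 days: +31 → Jun 1, 2020 (78 left).
Jun has 30 days: +30 → Jul 1, 2020 (48 left).
Jul has 31 days: +31 → Aug 1, 2020 (17 left).
+17 → Aug 18, 2020.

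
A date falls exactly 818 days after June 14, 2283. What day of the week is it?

First find the weekday of Jun 14, 2283. Doomsday rule: the anchor day for the 2200s is Friday. For year 83: 83÷12 = 6 r 11, and 11÷4 = 2, so 6+11+2 = 19.
Friday + 19 ≡ Wednesday — that's 2283's doomsday.
In June the doomsday date is Jun 6.
Jun 14 is 8 days after Jun 6; 8 mod 7 = 1, so Wednesday + 1 = Thursday.
818 mod 7 = 6, so 818 days after a Thursday is Thursday + 6 = Wednesday.

Wednesday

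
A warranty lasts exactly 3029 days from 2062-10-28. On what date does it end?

+365 (one year) → Oct 28, 2063 (2664 left).
+366 (one year; includes Feb 29, 2064) → Oct 28, 2064 (2298 left).
+365 (one year) → Oct 28, 2065 (1933 left).
+365 (one year) → Oct 28, 2066 (1568 left).
+365 (one year) → Oct 28, 2067 (1203 left).
+366 (one year; includes Feb 29, 2068) → Oct 28, 2068 (837 left).
+365 (one year) → Oct 28, 2069 (472 left).
+365 (one year) → Oct 28, 2070 (107 left).
Oct has 31 days: +4 → Nov 1, 2070 (103 left).
Nov has 30 days: +30 → Dec 1, 2070 (73 left).
Dec has 31 days: +31 → Jan 1, 2071 (42 left).
Jan has 31 days: +31 → Feb 1, 2071 (11 left).
+11 → Feb 12, 2071.

February 12, 2071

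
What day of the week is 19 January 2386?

Sunday

Doomsday rule: the anchor day for the 2300s is Wednesday. For year 86: 86÷12 = 7 r 2, and 2÷4 = 0, so 7+2+0 = 9.
Wednesday + 9 ≡ Friday — that's 2386's doomsday.
In January the doomsday date is Jan 3 (2386 is not a leap year).
Jan 19 is 16 days after Jan 3; 16 mod 7 = 2, so Friday + 2 = Sunday.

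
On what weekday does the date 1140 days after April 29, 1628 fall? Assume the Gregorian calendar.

First find the weekday of Apr 29, 1628. Doomsday rule: the anchor day for the 1600s is Tuesday. For year 28: 28÷12 = 2 r 4, and 4÷4 = 1, so 2+4+1 = 7.
Tuesday + 7 ≡ Tuesday — that's 1628's doomsday.
In April the doomsday date is Apr 4.
Apr 29 is 25 days after Apr 4; 25 mod 7 = 4, so Tuesday + 4 = Saturday.
1140 mod 7 = 6, so 1140 days after a Saturday is Saturday + 6 = Friday.

Friday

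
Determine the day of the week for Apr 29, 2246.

Wednesday

Doomsday rule: the anchor day for the 2200s is Friday. For year 46: 46÷12 = 3 r 10, and 10÷4 = 2, so 3+10+2 = 15.
Friday + 15 ≡ Saturday — that's 2246's doomsday.
In April the doomsday date is Apr 4.
Apr 29 is 25 days after Apr 4; 25 mod 7 = 4, so Saturday + 4 = Wednesday.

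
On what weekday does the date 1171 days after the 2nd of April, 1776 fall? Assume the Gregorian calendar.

First find the weekday of Apr 2, 1776. Doomsday rule: the anchor day for the 1700s is Sunday. For year 76: 76÷12 = 6 r 4, and 4÷4 = 1, so 6+4+1 = 11.
Sunday + 11 ≡ Thursday — that's 1776's doomsday.
In April the doomsday date is Apr 4.
Apr 2 is 2 days before Apr 4; 2 mod 7 = 2, so Thursday − 2 = Tuesday.
1171 mod 7 = 2, so 1171 days after a Tuesday is Tuesday + 2 = Thursday.

Thursday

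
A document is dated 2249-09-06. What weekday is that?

Doomsday rule: the anchor day for the 2200s is Friday. For year 49: 49÷12 = 4 r 1, and 1÷4 = 0, so 4+1+0 = 5.
Friday + 5 ≡ Wednesday — that's 2249's doomsday.
In September the doomsday date is Sep 5.
Sep 6 is 1 day after Sep 5; 1 mod 7 = 1, so Wednesday + 1 = Thursday.

Thursday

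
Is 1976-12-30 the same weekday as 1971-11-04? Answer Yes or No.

Yes

From Nov 4, 1971 to Dec 30, 1976 is 1883 days.
1883 mod 7 = 0, so they are the same weekday.
(Nov 4, 1971 is a Thursday; Dec 30, 1976 is a Thursday.)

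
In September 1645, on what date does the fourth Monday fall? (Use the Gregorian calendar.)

September 25, 1645

September 1, 1645 is a Friday.
The first Monday is therefore September 4 (3 days later).
The fourth Monday is 4 + 3×7 = September 25.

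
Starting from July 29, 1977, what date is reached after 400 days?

September 2, 1978

Jul has 31 days: +3 → Aug 1, 1977 (397 left).
Aug has 31 days: +31 → Sep 1, 1977 (366 left).
Sep has 30 days: +30 → Oct 1, 1977 (336 left).
Oct has 31 days: +31 → Nov 1, 1977 (305 left).
Nov has 30 days: +30 → Dec 1, 1977 (275 left).
Dec has 31 days: +31 → Jan 1, 1978 (244 left).
Jan has 31 days: +31 → Feb 1, 1978 (213 left).
Feb has 28 days: +28 → Mar 1, 1978 (185 left).
Mar has 31 days: +31 → Apr 1, 1978 (154 left).
Apr has 30 days: +30 → May 1, 1978 (124 left).
May has 31 days: +31 → Jun 1, 1978 (93 left).
Jun has 30 days: +30 → Jul 1, 1978 (63 left).
Jul has 31 days: +31 → Aug 1, 1978 (32 left).
Aug has 31 days: +31 → Sep 1, 1978 (1 left).
+1 → Sep 2, 1978.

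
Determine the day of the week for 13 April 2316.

Doomsday rule: the anchor day for the 2300s is Wednesday. For year 16: 16÷12 = 1 r 4, and 4÷4 = 1, so 1+4+1 = 6.
Wednesday + 6 ≡ Tuesday — that's 2316's doomsday.
In April the doomsday date is Apr 4.
Apr 13 is 9 days after Apr 4; 9 mod 7 = 2, so Tuesday + 2 = Thursday.

Thursday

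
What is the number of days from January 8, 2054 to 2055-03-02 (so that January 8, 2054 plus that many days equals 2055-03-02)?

Jan 8, 2054 → Jan 8, 2055: 365 days.
Jan 8, 2055 → Feb 8, 2055: 31 days (January has 31).
Feb 8, 2055 → Mar 2, 2055: 22 days.
Total: 418 days.

418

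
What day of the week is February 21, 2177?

Doomsday rule: the anchor day for the 2100s is Sunday. For year 77: 77÷12 = 6 r 5, and 5÷4 = 1, so 6+5+1 = 12.
Sunday + 12 ≡ Friday — that's 2177's doomsday.
In February the doomsday date is Feb 28 (2177 is not a leap year).
Feb 21 is 7 days before Feb 28; 7 mod 7 = 0, so Friday − 0 = Friday.

Friday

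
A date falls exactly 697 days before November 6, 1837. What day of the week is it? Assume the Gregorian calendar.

Thursday

Nov 6, 1837 is a Monday.
697 mod 7 = 4, so 697 days before a Monday is Monday − 4 = Thursday.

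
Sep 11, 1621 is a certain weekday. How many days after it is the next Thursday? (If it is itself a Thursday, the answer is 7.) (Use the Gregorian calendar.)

Sep 11, 1621 is a Saturday.
From Saturday to the next Thursday is 5 days.

5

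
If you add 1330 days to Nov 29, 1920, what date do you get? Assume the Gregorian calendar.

July 21, 1924

+365 (one year) → Nov 29, 1921 (965 left).
+365 (one year) → Nov 29, 1922 (600 left).
+365 (one year) → Nov 29, 1923 (235 left).
Nov has 30 days: +2 → Dec 1, 1923 (233 left).
Dec has 31 days: +31 → Jan 1, 1924 (202 left).
Jan has 31 days: +31 → Feb 1, 1924 (171 left).
Feb has 29 days: +29 → Mar 1, 1924 (142 left).
Mar has 31 days: +31 → Apr 1, 1924 (111 left).
Apr has 30 days: +30 → May 1, 1924 (81 left).
May has 31 days: +31 → Jun 1, 1924 (50 left).
Jun has 30 days: +30 → Jul 1, 1924 (20 left).
+20 → Jul 21, 1924.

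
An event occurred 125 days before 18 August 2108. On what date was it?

April 15, 2108

−18 → Jul 31, 2108 (end of Jul, 31 days; 107 left).
−31 → Jun 30, 2108 (end of Jun, 30 days; 76 left).
−30 → May 31, 2108 (end of May, 31 days; 46 left).
−31 → Apr 30, 2108 (end of Apr, 30 days; 15 left).
−15 → Apr 15, 2108.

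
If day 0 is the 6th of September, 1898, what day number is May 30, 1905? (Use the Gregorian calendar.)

2457

Sep 6, 1898 → Sep 6, 1899: 365 days.
Sep 6, 1899 → Sep 6, 1900: 365 days.
Sep 6, 1900 → Sep 6, 1901: 365 days.
Sep 6, 1901 → Sep 6, 1902: 365 days.
Sep 6, 1902 → Sep 6, 1903: 365 days.
Sep 6, 1903 → Sep 6, 1904: 366 days (Feb 29, 1904 is in that span).
Sep 6, 1904 → Oct 6, 1904: 30 days (September has 30).
Oct 6, 1904 → Nov 6, 1904: 31 days (October has 31).
Nov 6, 1904 → Dec 6, 1904: 30 days (November has 30).
Dec 6, 1904 → Jan 6, 1905: 31 days (December has 31).
Jan 6, 1905 → Feb 6, 1905: 31 days (January has 31).
Feb 6, 1905 → Mar 6, 1905: 28 days (February has 28).
Mar 6, 1905 → Apr 6, 1905: 31 days (March has 31).
Apr 6, 1905 → May 6, 1905: 30 days (April has 30).
May 6, 1905 → May 30, 1905: 24 days.
Total: 2457 days.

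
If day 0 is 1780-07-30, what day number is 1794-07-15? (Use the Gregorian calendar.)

Jul 30, 1780 → Jul 30, 1781: 365 days.
Jul 30, 1781 → Jul 30, 1782: 365 days.
Jul 30, 1782 → Jul 30, 1783: 365 days.
Jul 30, 1783 → Jul 30, 1784: 366 days (Feb 29, 1784 is in that span).
Jul 30, 1784 → Jul 30, 1785: 365 days.
Jul 30, 1785 → Jul 30, 1786: 365 days.
Jul 30, 1786 → Jul 30, 1787: 365 days.
Jul 30, 1787 → Jul 30, 1788: 366 days (Feb 29, 1788 is in that span).
Jul 30, 1788 → Jul 30, 1789: 365 days.
Jul 30, 1789 → Jul 30, 1790: 365 days.
Jul 30, 1790 → Jul 30, 1791: 365 days.
Jul 30, 1791 → Jul 30, 1792: 366 days (Feb 29, 1792 is in that span).
Jul 30, 1792 → Jul 30, 1793: 365 days.
Jul 30, 1793 → Aug 30, 1793: 31 days (July has 31).
Aug 30, 1793 → Sep 30, 1793: 31 days (August has 31).
Sep 30, 1793 → Oct 30, 1793: 30 days (September has 30).
Oct 30, 1793 → Nov 30, 1793: 31 days (October has 31).
Nov 30, 1793 → Dec 30, 1793: 30 days (November has 30).
Dec 30, 1793 → Jan 30, 1794: 31 days (December has 31).
Jan 30, 1794 → Feb 28, 1794: 29 days (January has 31).
Feb 28, 1794 → Mar 28, 1794: 28 days (February has 28).
Mar 28, 1794 → Apr 28, 1794: 31 days (March has 31).
Apr 28, 1794 → May 28, 1794: 30 days (April has 30).
May 28, 1794 → Jun 28, 1794: 31 days (May has 31).
Jun 28, 1794 → Jul 15, 1794: 17 days.
Total: 5098 days.

5098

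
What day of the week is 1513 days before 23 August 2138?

First find the weekday of Aug 23, 2138. Doomsday rule: the anchor day for the 2100s is Sunday. For year 38: 38÷12 = 3 r 2, and 2÷4 = 0, so 3+2+0 = 5.
Sunday + 5 ≡ Friday — that's 2138's doomsday.
In August the doomsday date is Aug 8.
Aug 23 is 15 days after Aug 8; 15 mod 7 = 1, so Friday + 1 = Saturday.
1513 mod 7 = 1, so 1513 days before a Saturday is Saturday − 1 = Friday.

Friday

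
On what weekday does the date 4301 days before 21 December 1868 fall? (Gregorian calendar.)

First find the weekday of Dec 21, 1868. Doomsday rule: the anchor day for the 1800s is Friday. For year 68: 68÷12 = 5 r 8, and 8÷4 = 2, so 5+8+2 = 15.
Friday + 15 ≡ Saturday — that's 1868's doomsday.
In December the doomsday date is Dec 12.
Dec 21 is 9 days after Dec 12; 9 mod 7 = 2, so Saturday + 2 = Monday.
4301 mod 7 = 3, so 4301 days before a Monday is Monday − 3 = Friday.

Friday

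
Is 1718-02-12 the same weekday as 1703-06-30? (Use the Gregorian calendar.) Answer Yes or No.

From Jun 30, 1703 to Feb 12, 1718 is 5341 days.
5341 mod 7 = 0, so they are the same weekday.
(Jun 30, 1703 is a Saturday; Feb 12, 1718 is a Saturday.)

Yes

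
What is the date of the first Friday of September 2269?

September 3, 2269

September 1, 2269 is a Wednesday.
The first Friday is therefore September 3 (2 days later).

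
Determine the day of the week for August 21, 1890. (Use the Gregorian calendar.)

Thursday

Doomsday rule: the anchor day for the 1800s is Friday. For year 90: 90÷12 = 7 r 6, and 6÷4 = 1, so 7+6+1 = 14.
Friday + 14 ≡ Friday — that's 1890's doomsday.
In August the doomsday date is Aug 8.
Aug 21 is 13 days after Aug 8; 13 mod 7 = 6, so Friday + 6 = Thursday.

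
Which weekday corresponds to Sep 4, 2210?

Tuesday

Doomsday rule: the anchor day for the 2200s is Friday. For year 10: 10÷12 = 0 r 10, and 10÷4 = 2, so 0+10+2 = 12.
Friday + 12 ≡ Wednesday — that's 2210's doomsday.
In September the doomsday date is Sep 5.
Sep 4 is 1 day before Sep 5; 1 mod 7 = 1, so Wednesday − 1 = Tuesday.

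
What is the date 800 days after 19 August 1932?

October 28, 1934

+365 (one year) → Aug 19, 1933 (435 left).
+365 (one year) → Aug 19, 1934 (70 left).
Aug has 31 days: +13 → Sep 1, 1934 (57 left).
Sep has 30 days: +30 → Oct 1, 1934 (27 left).
+27 → Oct 28, 1934.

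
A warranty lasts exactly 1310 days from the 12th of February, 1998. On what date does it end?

September 14, 2001

+365 (one year) → Feb 12, 1999 (945 left).
+365 (one year) → Feb 12, 2000 (580 left).
+366 (one year; includes Feb 29, 2000) → Feb 12, 2001 (214 left).
Feb has 28 days: +17 → Mar 1, 2001 (197 left).
Mar has 31 days: +31 → Apr 1, 2001 (166 left).
Apr has 30 days: +30 → May 1, 2001 (136 left).
May has 31 days: +31 → Jun 1, 2001 (105 left).
Jun has 30 days: +30 → Jul 1, 2001 (75 left).
Jul has 31 days: +31 → Aug 1, 2001 (44 left).
Aug has 31 days: +31 → Sep 1, 2001 (13 left).
+13 → Sep 14, 2001.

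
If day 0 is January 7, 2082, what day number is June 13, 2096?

Jan 7, 2082 → Jan 7, 2083: 365 days.
Jan 7, 2083 → Jan 7, 2084: 365 days.
Jan 7, 2084 → Jan 7, 2085: 366 days (Feb 29, 2084 is in that span).
Jan 7, 2085 → Jan 7, 2086: 365 days.
Jan 7, 2086 → Jan 7, 2087: 365 days.
Jan 7, 2087 → Jan 7, 2088: 365 days.
Jan 7, 2088 → Jan 7, 2089: 366 days (Feb 29, 2088 is in that span).
Jan 7, 2089 → Jan 7, 2090: 365 days.
Jan 7, 2090 → Jan 7, 2091: 365 days.
Jan 7, 2091 → Jan 7, 2092: 365 days.
Jan 7, 2092 → Jan 7, 2093: 366 days (Feb 29, 2092 is in that span).
Jan 7, 2093 → Jan 7, 2094: 365 days.
Jan 7, 2094 → Jan 7, 2095: 365 days.
Jan 7, 2095 → Jan 7, 2096: 365 days.
Jan 7, 2096 → Feb 7, 2096: 31 days (January has 31).
Feb 7, 2096 → Mar 7, 2096: 29 days (February has 29).
Mar 7, 2096 → Apr 7, 2096: 31 days (March has 31).
Apr 7, 2096 → May 7, 2096: 30 days (April has 30).
May 7, 2096 → Jun 7, 2096: 31 days (May has 31).
Jun 7, 2096 → Jun 13, 2096: 6 days.
Total: 5271 days.

5271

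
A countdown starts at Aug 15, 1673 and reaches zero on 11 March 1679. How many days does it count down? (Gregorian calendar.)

Aug 15, 1673 → Aug 15, 1674: 365 days.
Aug 15, 1674 → Aug 15, 1675: 365 days.
Aug 15, 1675 → Aug 15, 1676: 366 days (Feb 29, 1676 is in that span).
Aug 15, 1676 → Aug 15, 1677: 365 days.
Aug 15, 1677 → Aug 15, 1678: 365 days.
Aug 15, 1678 → Sep 15, 1678: 31 days (August has 31).
Sep 15, 1678 → Oct 15, 1678: 30 days (September has 30).
Oct 15, 1678 → Nov 15, 1678: 31 days (October has 31).
Nov 15, 1678 → Dec 15, 1678: 30 days (November has 30).
Dec 15, 1678 → Jan 15, 1679: 31 days (December has 31).
Jan 15, 1679 → Feb 15, 1679: 31 days (January has 31).
Feb 15, 1679 → Mar 11, 1679: 24 days.
Total: 2034 days.

2034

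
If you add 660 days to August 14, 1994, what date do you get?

+365 (one year) → Aug 14, 1995 (295 left).
Aug has 31 days: +18 → Sep 1, 1995 (277 left).
Sep has 30 days: +30 → Oct 1, 1995 (247 left).
Oct has 31 days: +31 → Nov 1, 1995 (216 left).
Nov has 30 days: +30 → Dec 1, 1995 (186 left).
Dec has 31 days: +31 → Jan 1, 1996 (155 left).
Jan has 31 days: +31 → Feb 1, 1996 (124 left).
Feb has 29 days: +29 → Mar 1, 1996 (95 left).
Mar has 31 days: +31 → Apr 1, 1996 (64 left).
Apr has 30 days: +30 → May 1, 1996 (34 left).
May has 31 days: +31 → Jun 1, 1996 (3 left).
+3 → Jun 4, 1996.

June 4, 1996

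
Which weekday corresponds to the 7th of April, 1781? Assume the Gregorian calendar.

Doomsday rule: the anchor day for the 1700s is Sunday. For year 81: 81÷12 = 6 r 9, and 9÷4 = 2, so 6+9+2 = 17.
Sunday + 17 ≡ Wednesday — that's 1781's doomsday.
In April the doomsday date is Apr 4.
Apr 7 is 3 days after Apr 4; 3 mod 7 = 3, so Wednesday + 3 = Saturday.

Saturday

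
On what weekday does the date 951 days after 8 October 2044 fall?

Friday

Oct 8, 2044 is a Saturday.
951 mod 7 = 6, so 951 days after a Saturday is Saturday + 6 = Friday.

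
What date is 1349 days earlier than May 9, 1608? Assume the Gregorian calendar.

−366 (one year; includes Feb 29, 1608) → May 9, 1607 (983 left).
−365 (one year) → May 9, 1606 (618 left).
−365 (one year) → May 9, 1605 (253 left).
−9 → Apr 30, 1605 (end of Apr, 30 days; 244 left).
−30 → Mar 31, 1605 (end of Mar, 31 days; 214 left).
−31 → Feb 28, 1605 (end of Feb, 28 days; 183 left).
−28 → Jan 31, 1605 (end of Jan, 31 days; 155 left).
−31 → Dec 31, 1604 (end of Dec, 31 days; 124 left).
−31 → Nov 30, 1604 (end of Nov, 30 days; 93 left).
−30 → Oct 31, 1604 (end of Oct, 31 days; 63 left).
−31 → Sep 30, 1604 (end of Sep, 30 days; 32 left).
−30 → Aug 31, 1604 (end of Aug, 31 days; 2 left).
−2 → Aug 29, 1604.

August 29, 1604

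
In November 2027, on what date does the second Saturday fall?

November 13, 2027

November 1, 2027 is a Monday.
The first Saturday is therefore November 6 (5 days later).
The second Saturday is 6 + 1×7 = November 13.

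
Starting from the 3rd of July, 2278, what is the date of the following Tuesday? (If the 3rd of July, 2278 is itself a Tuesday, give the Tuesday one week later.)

July 9, 2278

Jul 3, 2278 is a Wednesday.
From Wednesday to the next Tuesday is 6 days.
Jul 3, 2278 + 6 = Jul 9, 2278.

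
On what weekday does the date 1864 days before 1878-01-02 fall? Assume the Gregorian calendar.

Monday

First find the weekday of Jan 2, 1878. Doomsday rule: the anchor day for the 1800s is Friday. For year 78: 78÷12 = 6 r 6, and 6÷4 = 1, so 6+6+1 = 13.
Friday + 13 ≡ Thursday — that's 1878's doomsday.
In January the doomsday date is Jan 3 (1878 is not a leap year).
Jan 2 is 1 day before Jan 3; 1 mod 7 = 1, so Thursday − 1 = Wednesday.
1864 mod 7 = 2, so 1864 days before a Wednesday is Wednesday − 2 = Monday.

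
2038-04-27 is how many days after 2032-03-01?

Mar 1, 2032 → Mar 1, 2033: 365 days.
Mar 1, 2033 → Mar 1, 2034: 365 days.
Mar 1, 2034 → Mar 1, 2035: 365 days.
Mar 1, 2035 → Mar 1, 2036: 366 days (Feb 29, 2036 is in that span).
Mar 1, 2036 → Mar 1, 2037: 365 days.
Mar 1, 2037 → Mar 1, 2038: 365 days.
Mar 1, 2038 → Apr 1, 2038: 31 days (March has 31).
Apr 1, 2038 → Apr 27, 2038: 26 days.
Total: 2248 days.

2248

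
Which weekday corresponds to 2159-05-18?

Doomsday rule: the anchor day for the 2100s is Sunday. For year 59: 59÷12 = 4 r 11, and 11÷4 = 2, so 4+11+2 = 17.
Sunday + 17 ≡ Wednesday — that's 2159's doomsday.
In May the doomsday date is May 9.
May 18 is 9 days after May 9; 9 mod 7 = 2, so Wednesday + 2 = Friday.

Friday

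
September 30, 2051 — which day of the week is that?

Doomsday rule: the anchor day for the 2000s is Tuesday. For year 51: 51÷12 = 4 r 3, and 3÷4 = 0, so 4+3+0 = 7.
Tuesday + 7 ≡ Tuesday — that's 2051's doomsday.
In September the doomsday date is Sep 5.
Sep 30 is 25 days after Sep 5; 25 mod 7 = 4, so Tuesday + 4 = Saturday.

Saturday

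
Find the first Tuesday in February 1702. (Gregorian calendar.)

February 1, 1702 is a Wednesday.
The first Tuesday is therefore February 7 (6 days later).

February 7, 1702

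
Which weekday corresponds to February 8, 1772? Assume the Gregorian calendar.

Doomsday rule: the anchor day for the 1700s is Sunday. For year 72: 72÷12 = 6 r 0, and 0÷4 = 0, so 6+0+0 = 6.
Sunday + 6 ≡ Saturday — that's 1772's doomsday.
In February the doomsday date is Feb 29 (1772 is a leap year (divisible by 4)).
Feb 8 is 21 days before Feb 29; 21 mod 7 = 0, so Saturday − 0 = Saturday.

Saturday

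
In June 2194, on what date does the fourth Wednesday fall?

June 25, 2194

June 1, 2194 is a Sunday.
The first Wednesday is therefore June 4 (3 days later).
The fourth Wednesday is 4 + 3×7 = June 25.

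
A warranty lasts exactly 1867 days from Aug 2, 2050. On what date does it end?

September 12, 2055

+365 (one year) → Aug 2, 2051 (1502 left).
+366 (one year; includes Feb 29, 2052) → Aug 2, 2052 (1136 left).
+365 (one year) → Aug 2, 2053 (771 left).
+365 (one year) → Aug 2, 2054 (406 left).
+365 (one year) → Aug 2, 2055 (41 left).
Aug has 31 days: +30 → Sep 1, 2055 (11 left).
+11 → Sep 12, 2055.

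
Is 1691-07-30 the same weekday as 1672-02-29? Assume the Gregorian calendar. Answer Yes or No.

From Feb 29, 1672 to Jul 30, 1691 is 7091 days.
7091 mod 7 = 0, so they are the same weekday.
(Feb 29, 1672 is a Monday; Jul 30, 1691 is a Monday.)

Yes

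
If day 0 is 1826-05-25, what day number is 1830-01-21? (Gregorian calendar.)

May 25, 1826 → May 25, 1827: 365 days.
May 25, 1827 → May 25, 1828: 366 days (Feb 29, 1828 is in that span).
May 25, 1828 → May 25, 1829: 365 days.
May 25, 1829 → Jun 25, 1829: 31 days (May has 31).
Jun 25, 1829 → Jul 25, 1829: 30 days (June has 30).
Jul 25, 1829 → Aug 25, 1829: 31 days (July has 31).
Aug 25, 1829 → Sep 25, 1829: 31 days (August has 31).
Sep 25, 1829 → Oct 25, 1829: 30 days (September has 30).
Oct 25, 1829 → Nov 25, 1829: 31 days (October has 31).
Nov 25, 1829 → Dec 25, 1829: 30 days (November has 30).
Dec 25, 1829 → Jan 21, 1830: 27 days.
Total: 1337 days.

1337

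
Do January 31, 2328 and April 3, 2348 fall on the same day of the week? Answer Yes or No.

From Jan 31, 2328 to Apr 3, 2348 is 7368 days.
7368 mod 7 = 4, so they are different weekdays.
(Jan 31, 2328 is a Tuesday; Apr 3, 2348 is a Saturday.)

No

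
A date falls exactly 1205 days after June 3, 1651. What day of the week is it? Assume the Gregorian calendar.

First find the weekday of Jun 3, 1651. Doomsday rule: the anchor day for the 1600s is Tuesday. For year 51: 51÷12 = 4 r 3, and 3÷4 = 0, so 4+3+0 = 7.
Tuesday + 7 ≡ Tuesday — that's 1651's doomsday.
In June the doomsday date is Jun 6.
Jun 3 is 3 days before Jun 6; 3 mod 7 = 3, so Tuesday − 3 = Saturday.
1205 mod 7 = 1, so 1205 days after a Saturday is Saturday + 1 = Sunday.

Sunday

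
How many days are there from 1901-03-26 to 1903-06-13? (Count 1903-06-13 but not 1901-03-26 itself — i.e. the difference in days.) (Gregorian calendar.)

809

Mar 26, 1901 → Mar 26, 1902: 365 days.
Mar 26, 1902 → Mar 26, 1903: 365 days.
Mar 26, 1903 → Apr 26, 1903: 31 days (March has 31).
Apr 26, 1903 → May 26, 1903: 30 days (April has 30).
May 26, 1903 → Jun 13, 1903: 18 days.
Total: 809 days.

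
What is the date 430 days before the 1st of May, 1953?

February 26, 1952

−365 (one year) → May 1, 1952 (65 left).
−1 → Apr 30, 1952 (end of Apr, 30 days; 64 left).
−30 → Mar 31, 1952 (end of Mar, 31 days; 34 left).
−31 → Feb 29, 1952 (end of Feb, 29 days; 3 left).
−3 → Feb 26, 1952.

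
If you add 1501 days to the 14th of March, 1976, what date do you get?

April 23, 1980

+365 (one year) → Mar 14, 1977 (1136 left).
+365 (one year) → Mar 14, 1978 (771 left).
+365 (one year) → Mar 14, 1979 (406 left).
+366 (one year; includes Feb 29, 1980) → Mar 14, 1980 (40 left).
Mar has 31 days: +18 → Apr 1, 1980 (22 left).
+22 → Apr 23, 1980.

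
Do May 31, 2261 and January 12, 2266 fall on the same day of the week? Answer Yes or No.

From May 31, 2261 to Jan 12, 2266 is 1687 days.
1687 mod 7 = 0, so they are the same weekday.
(May 31, 2261 is a Friday; Jan 12, 2266 is a Friday.)

Yes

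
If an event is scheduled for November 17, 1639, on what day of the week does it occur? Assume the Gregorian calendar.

Thursday

Doomsday rule: the anchor day for the 1600s is Tuesday. For year 39: 39÷12 = 3 r 3, and 3÷4 = 0, so 3+3+0 = 6.
Tuesday + 6 ≡ Monday — that's 1639's doomsday.
In November the doomsday date is Nov 7.
Nov 17 is 10 days after Nov 7; 10 mod 7 = 3, so Monday + 3 = Thursday.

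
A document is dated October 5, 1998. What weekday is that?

Monday

Doomsday rule: the anchor day for the 1900s is Wednesday. For year 98: 98÷12 = 8 r 2, and 2÷4 = 0, so 8+2+0 = 10.
Wednesday + 10 ≡ Saturday — that's 1998's doomsday.
In October the doomsday date is Oct 10.
Oct 5 is 5 days before Oct 10; 5 mod 7 = 5, so Saturday − 5 = Monday.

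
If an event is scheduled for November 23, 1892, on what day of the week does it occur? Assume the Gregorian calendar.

Wednesday

Doomsday rule: the anchor day for the 1800s is Friday. For year 92: 92÷12 = 7 r 8, and 8÷4 = 2, so 7+8+2 = 17.
Friday + 17 ≡ Monday — that's 1892's doomsday.
In November the doomsday date is Nov 7.
Nov 23 is 16 days after Nov 7; 16 mod 7 = 2, so Monday + 2 = Wednesday.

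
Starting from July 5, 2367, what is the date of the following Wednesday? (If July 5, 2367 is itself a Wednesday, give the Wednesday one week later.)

Jul 5, 2367 is a Wednesday.
From Wednesday to the next Wednesday is 7 days.
Jul 5, 2367 + 7 = Jul 12, 2367.

July 12, 2367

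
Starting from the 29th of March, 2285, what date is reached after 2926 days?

April 2, 2293

+365 (one year) → Mar 29, 2286 (2561 left).
+365 (one year) → Mar 29, 2287 (2196 left).
+366 (one year; includes Feb 29, 2288) → Mar 29, 2288 (1830 left).
+365 (one year) → Mar 29, 2289 (1465 left).
+365 (one year) → Mar 29, 2290 (1100 left).
+365 (one year) → Mar 29, 2291 (735 left).
+366 (one year; includes Feb 29, 2292) → Mar 29, 2292 (369 left).
Mar has 31 days: +3 → Apr 1, 2292 (366 left).
Apr has 30 days: +30 → May 1, 2292 (336 left).
May has 31 days: +31 → Jun 1, 2292 (305 left).
Jun has 30 days: +30 → Jul 1, 2292 (275 left).
Jul has 31 days: +31 → Aug 1, 2292 (244 left).
Aug has 31 days: +31 → Sep 1, 2292 (213 left).
Sep has 30 days: +30 → Oct 1, 2292 (183 left).
Oct has 31 days: +31 → Nov 1, 2292 (152 left).
Nov has 30 days: +30 → Dec 1, 2292 (122 left).
Dec has 31 days: +31 → Jan 1, 2293 (91 left).
Jan has 31 days: +31 → Feb 1, 2293 (60 left).
Feb has 28 days: +28 → Mar 1, 2293 (32 left).
Mar has 31 days: +31 → Apr 1, 2293 (1 left).
+1 → Apr 2, 2293.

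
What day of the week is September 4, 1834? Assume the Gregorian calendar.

January 1, 1834 is a Wednesday.
Jan 1, 1834 → Feb 1, 1834: 31 days (January has 31).
Feb 1, 1834 → Mar 1, 1834: 28 days (February has 28).
Mar 1, 1834 → Apr 1, 1834: 31 days (March has 31).
Apr 1, 1834 → May 1, 1834: 30 days (April has 30).
May 1, 1834 → Jun 1, 1834: 31 days (May has 31).
Jun 1, 1834 → Jul 1, 1834: 30 days (June has 30).
Jul 1, 1834 → Aug 1, 1834: 31 days (July has 31).
Aug 1, 1834 → Sep 1, 1834: 31 days (August has 31).
Sep 1, 1834 → Sep 4, 1834: 3 days.
Total: 246 days.
246 mod 7 = 1, so Wednesday + 1 = Thursday.

Thursday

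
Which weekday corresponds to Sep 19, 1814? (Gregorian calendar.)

Doomsday rule: the anchor day for the 1800s is Friday. For year 14: 14÷12 = 1 r 2, and 2÷4 = 0, so 1+2+0 = 3.
Friday + 3 ≡ Monday — that's 1814's doomsday.
In September the doomsday date is Sep 5.
Sep 19 is 14 days after Sep 5; 14 mod 7 = 0, so Monday + 0 = Monday.

Monday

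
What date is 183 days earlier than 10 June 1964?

December 10, 1963

−10 → May 31, 1964 (end of May, 31 days; 173 left).
−31 → Apr 30, 1964 (end of Apr, 30 days; 142 left).
−30 → Mar 31, 1964 (end of Mar, 31 days; 112 left).
−31 → Feb 29, 1964 (end of Feb, 29 days; 81 left).
−29 → Jan 31, 1964 (end of Jan, 31 days; 52 left).
−31 → Dec 31, 1963 (end of Dec, 31 days; 21 left).
−21 → Dec 10, 1963.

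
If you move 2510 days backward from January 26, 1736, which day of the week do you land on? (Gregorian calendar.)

Sunday

Jan 26, 1736 is a Thursday.
2510 mod 7 = 4, so 2510 days before a Thursday is Thursday − 4 = Sunday.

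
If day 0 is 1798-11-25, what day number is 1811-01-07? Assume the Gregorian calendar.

Nov 25, 1798 → Nov 25, 1799: 365 days.
Nov 25, 1799 → Nov 25, 1800: 365 days.
Nov 25, 1800 → Nov 25, 1801: 365 days.
Nov 25, 1801 → Nov 25, 1802: 365 days.
Nov 25, 1802 → Nov 25, 1803: 365 days.
Nov 25, 1803 → Nov 25, 1804: 366 days (Feb 29, 1804 is in that span).
Nov 25, 1804 → Nov 25, 1805: 365 days.
Nov 25, 1805 → Nov 25, 1806: 365 days.
Nov 25, 1806 → Nov 25, 1807: 365 days.
Nov 25, 1807 → Nov 25, 1808: 366 days (Feb 29, 1808 is in that span).
Nov 25, 1808 → Nov 25, 1809: 365 days.
Nov 25, 1809 → Nov 25, 1810: 365 days.
Nov 25, 1810 → Dec 25, 1810: 30 days (November has 30).
Dec 25, 1810 → Jan 7, 1811: 13 days.
Total: 4425 days.

4425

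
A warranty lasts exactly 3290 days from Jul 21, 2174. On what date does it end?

+365 (one year) → Jul 21, 2175 (2925 left).
+366 (one year; includes Feb 29, 2176) → Jul 21, 2176 (2559 left).
+365 (one year) → Jul 21, 2177 (2194 left).
+365 (one year) → Jul 21, 2178 (1829 left).
+365 (one year) → Jul 21, 2179 (1464 left).
+366 (one year; includes Feb 29, 2180) → Jul 21, 2180 (1098 left).
+365 (one year) → Jul 21, 2181 (733 left).
+365 (one year) → Jul 21, 2182 (368 left).
Jul has 31 days: +11 → Aug 1, 2182 (357 left).
Aug has 31 days: +31 → Sep 1, 2182 (326 left).
Sep has 30 days: +30 → Oct 1, 2182 (296 left).
Oct has 31 days: +31 → Nov 1, 2182 (265 left).
Nov has 30 days: +30 → Dec 1, 2182 (235 left).
Dec has 31 days: +31 → Jan 1, 2183 (204 left).
Jan has 31 days: +31 → Feb 1, 2183 (173 left).
Feb has 28 days: +28 → Mar 1, 2183 (145 left).
Mar has 31 days: +31 → Apr 1, 2183 (114 left).
Apr has 30 days: +30 → May 1, 2183 (84 left).
May has 31 days: +31 → Jun 1, 2183 (53 left).
Jun has 30 days: +30 → Jul 1, 2183 (23 left).
+23 → Jul 24, 2183.

July 24, 2183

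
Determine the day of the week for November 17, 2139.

Tuesday

Doomsday rule: the anchor day for the 2100s is Sunday. For year 39: 39÷12 = 3 r 3, and 3÷4 = 0, so 3+3+0 = 6.
Sunday + 6 ≡ Saturday — that's 2139's doomsday.
In November the doomsday date is Nov 7.
Nov 17 is 10 days after Nov 7; 10 mod 7 = 3, so Saturday + 3 = Tuesday.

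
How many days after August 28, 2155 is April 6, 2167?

4239

Aug 28, 2155 → Aug 28, 2156: 366 days (Feb 29, 2156 is in that span).
Aug 28, 2156 → Aug 28, 2157: 365 days.
Aug 28, 2157 → Aug 28, 2158: 365 days.
Aug 28, 2158 → Aug 28, 2159: 365 days.
Aug 28, 2159 → Aug 28, 2160: 366 days (Feb 29, 2160 is in that span).
Aug 28, 2160 → Aug 28, 2161: 365 days.
Aug 28, 2161 → Aug 28, 2162: 365 days.
Aug 28, 2162 → Aug 28, 2163: 365 days.
Aug 28, 2163 → Aug 28, 2164: 366 days (Feb 29, 2164 is in that span).
Aug 28, 2164 → Aug 28, 2165: 365 days.
Aug 28, 2165 → Aug 28, 2166: 365 days.
Aug 28, 2166 → Sep 28, 2166: 31 days (August has 31).
Sep 28, 2166 → Oct 28, 2166: 30 days (September has 30).
Oct 28, 2166 → Nov 28, 2166: 31 days (October has 31).
Nov 28, 2166 → Dec 28, 2166: 30 days (November has 30).
Dec 28, 2166 → Jan 28, 2167: 31 days (December has 31).
Jan 28, 2167 → Feb 28, 2167: 31 days (January has 31).
Feb 28, 2167 → Mar 28, 2167: 28 days (February has 28).
Mar 28, 2167 → Apr 6, 2167: 9 days.
Total: 4239 days.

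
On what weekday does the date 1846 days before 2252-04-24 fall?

First find the weekday of Apr 24, 2252. Doomsday rule: the anchor day for the 2200s is Friday. For year 52: 52÷12 = 4 r 4, and 4÷4 = 1, so 4+4+1 = 9.
Friday + 9 ≡ Sunday — that's 2252's doomsday.
In April the doomsday date is Apr 4.
Apr 24 is 20 days after Apr 4; 20 mod 7 = 6, so Sunday + 6 = Saturday.
1846 mod 7 = 5, so 1846 days before a Saturday is Saturday − 5 = Monday.

Monday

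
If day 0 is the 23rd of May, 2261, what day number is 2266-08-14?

May 23, 2261 → May 23, 2262: 365 days.
May 23, 2262 → May 23, 2263: 365 days.
May 23, 2263 → May 23, 2264: 366 days (Feb 29, 2264 is in that span).
May 23, 2264 → May 23, 2265: 365 days.
May 23, 2265 → May 23, 2266: 365 days.
May 23, 2266 → Jun 23, 2266: 31 days (May has 31).
Jun 23, 2266 → Jul 23, 2266: 30 days (June has 30).
Jul 23, 2266 → Aug 14, 2266: 22 days.
Total: 1909 days.

1909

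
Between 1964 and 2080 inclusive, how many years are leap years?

Multiples of 4 in [1964,2080]: 30.
Of those, multiples of 100: 1 (not leap unless ÷400).
Multiples of 400: 1.
Leap years = 30 − 1 + 1 = 30.

30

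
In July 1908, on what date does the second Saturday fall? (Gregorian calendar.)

July 11, 1908

July 1, 1908 is a Wednesday.
The first Saturday is therefore July 4 (3 days later).
The second Saturday is 4 + 1×7 = July 11.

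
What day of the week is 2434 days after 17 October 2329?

First find the weekday of Oct 17, 2329. Doomsday rule: the anchor day for the 2300s is Wednesday. For year 29: 29÷12 = 2 r 5, and 5÷4 = 1, so 2+5+1 = 8.
Wednesday + 8 ≡ Thursday — that's 2329's doomsday.
In October the doomsday date is Oct 10.
Oct 17 is 7 days after Oct 10; 7 mod 7 = 0, so Thursday + 0 = Thursday.
2434 mod 7 = 5, so 2434 days after a Thursday is Thursday + 5 = Tuesday.

Tuesday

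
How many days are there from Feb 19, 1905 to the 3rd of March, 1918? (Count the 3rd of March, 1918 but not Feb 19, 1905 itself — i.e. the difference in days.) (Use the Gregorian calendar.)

Feb 19, 1905 → Feb 19, 1906: 365 days.
Feb 19, 1906 → Feb 19, 1907: 365 days.
Feb 19, 1907 → Feb 19, 1908: 365 days.
Feb 19, 1908 → Feb 19, 1909: 366 days (Feb 29, 1908 is in that span).
Feb 19, 1909 → Feb 19, 1910: 365 days.
Feb 19, 1910 → Feb 19, 1911: 365 days.
Feb 19, 1911 → Feb 19, 1912: 365 days.
Feb 19, 1912 → Feb 19, 1913: 366 days (Feb 29, 1912 is in that span).
Feb 19, 1913 → Feb 19, 1914: 365 days.
Feb 19, 1914 → Feb 19, 1915: 365 days.
Feb 19, 1915 → Feb 19, 1916: 365 days.
Feb 19, 1916 → Feb 19, 1917: 366 days (Feb 29, 1916 is in that span).
Feb 19, 1917 → Mar 19, 1917: 28 days (February has 28).
Mar 19, 1917 → Apr 19, 1917: 31 days (March has 31).
Apr 19, 1917 → May 19, 1917: 30 days (April has 30).
May 19, 1917 → Jun 19, 1917: 31 days (May has 31).
Jun 19, 1917 → Jul 19, 1917: 30 days (June has 30).
Jul 19, 1917 → Aug 19, 1917: 31 days (July has 31).
Aug 19, 1917 → Sep 19, 1917: 31 days (August has 31).
Sep 19, 1917 → Oct 19, 1917: 30 days (September has 30).
Oct 19, 1917 → Nov 19, 1917: 31 days (October has 31).
Nov 19, 1917 → Dec 19, 1917: 30 days (November has 30).
Dec 19, 1917 → Jan 19, 1918: 31 days (December has 31).
Jan 19, 1918 → Feb 19, 1918: 31 days (January has 31).
Feb 19, 1918 → Mar 3, 1918: 12 days.
Total: 4760 days.

4760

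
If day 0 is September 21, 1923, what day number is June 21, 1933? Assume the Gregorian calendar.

3561

Sep 21, 1923 → Sep 21, 1924: 366 days (Feb 29, 1924 is in that span).
Sep 21, 1924 → Sep 21, 1925: 365 days.
Sep 21, 1925 → Sep 21, 1926: 365 days.
Sep 21, 1926 → Sep 21, 1927: 365 days.
Sep 21, 1927 → Sep 21, 1928: 366 days (Feb 29, 1928 is in that span).
Sep 21, 1928 → Sep 21, 1929: 365 days.
Sep 21, 1929 → Sep 21, 1930: 365 days.
Sep 21, 1930 → Sep 21, 1931: 365 days.
Sep 21, 1931 → Sep 21, 1932: 366 days (Feb 29, 1932 is in that span).
Sep 21, 1932 → Oct 21, 1932: 30 days (September has 30).
Oct 21, 1932 → Nov 21, 1932: 31 days (October has 31).
Nov 21, 1932 → Dec 21, 1932: 30 days (November has 30).
Dec 21, 1932 → Jan 21, 1933: 31 days (December has 31).
Jan 21, 1933 → Feb 21, 1933: 31 days (January has 31).
Feb 21, 1933 → Mar 21, 1933: 28 days (February has 28).
Mar 21, 1933 → Apr 21, 1933: 31 days (March has 31).
Apr 21, 1933 → May 21, 1933: 30 days (April has 30).
May 21, 1933 → Jun 21, 1933: 31 days.
Total: 3561 days.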